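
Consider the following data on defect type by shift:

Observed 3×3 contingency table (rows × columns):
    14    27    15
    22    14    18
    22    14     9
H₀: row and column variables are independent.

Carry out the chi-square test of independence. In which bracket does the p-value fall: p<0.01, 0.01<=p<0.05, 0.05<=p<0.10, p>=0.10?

Row totals [56, 54, 45], col totals [58, 55, 42], n=155
χ² = (14−20.95)²/20.95 + (27−19.87)²/19.87 + (15−15.17)²/15.17 + (22−20.21)²/20.21 + (14−19.16)²/19.16 + (18−14.63)²/14.63 + (22−16.84)²/16.84 + (14−15.97)²/15.97 + (9−12.19)²/12.19 = 9.8534
df = 4
p-value (upper-tail) = 0.04297
→ bracket: 0.01<=p<0.05

p-value bracket: 0.01<=p<0.05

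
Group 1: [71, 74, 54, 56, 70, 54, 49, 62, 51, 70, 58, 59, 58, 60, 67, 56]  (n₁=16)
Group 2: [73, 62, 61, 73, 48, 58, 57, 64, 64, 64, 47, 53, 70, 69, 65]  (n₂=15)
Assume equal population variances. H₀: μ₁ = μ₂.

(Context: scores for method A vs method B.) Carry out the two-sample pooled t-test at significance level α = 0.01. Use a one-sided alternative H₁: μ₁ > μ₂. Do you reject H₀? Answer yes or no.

reject H₀: no

x̄₁=60.562, s₁=7.659, n₁=16
x̄₂=61.867, s₂=8.105, n₂=15
s_p² = [15·7.659² + 14·8.105²]/29 = 62.0576
SE = √(s_p²·(1/16+1/15)) = 2.8312
t = (60.562−61.867)/2.8312 = -0.4606
df = 29
p-value (one-sided, H₁ greater) = 0.67575
At α=0.01: p ≥ α → fail to reject H₀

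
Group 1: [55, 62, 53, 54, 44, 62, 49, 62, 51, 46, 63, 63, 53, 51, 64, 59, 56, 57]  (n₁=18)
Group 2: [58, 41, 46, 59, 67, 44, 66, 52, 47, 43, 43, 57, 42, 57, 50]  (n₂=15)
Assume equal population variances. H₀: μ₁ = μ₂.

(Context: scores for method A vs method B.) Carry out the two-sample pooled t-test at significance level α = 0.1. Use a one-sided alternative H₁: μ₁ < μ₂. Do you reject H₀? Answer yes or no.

x̄₁=55.778, s₁=6.160, n₁=18
x̄₂=51.467, s₂=8.717, n₂=15
s_p² = [17·6.160² + 14·8.717²]/31 = 55.1240
SE = √(s_p²·(1/18+1/15)) = 2.5956
t = (55.778−51.467)/2.5956 = 1.6609
df = 31
p-value (one-sided, H₁ less) = 0.94659
At α=0.1: p ≥ α → fail to reject H₀

reject H₀: no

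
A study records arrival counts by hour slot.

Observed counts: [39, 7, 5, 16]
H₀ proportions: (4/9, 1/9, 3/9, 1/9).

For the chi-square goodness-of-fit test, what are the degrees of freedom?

df = k − 1 = 4 − 1 = 3

degrees of freedom = 3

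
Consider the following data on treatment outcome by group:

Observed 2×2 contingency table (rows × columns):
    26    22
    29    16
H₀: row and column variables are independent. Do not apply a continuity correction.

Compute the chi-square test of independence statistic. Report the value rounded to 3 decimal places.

Row totals [48, 45], col totals [55, 38], n=93
χ² = (26−28.39)²/28.39 + (22−19.61)²/19.61 + (29−26.61)²/26.61 + (16−18.39)²/18.39 = 1.0153
df = 1

test statistic = 1.015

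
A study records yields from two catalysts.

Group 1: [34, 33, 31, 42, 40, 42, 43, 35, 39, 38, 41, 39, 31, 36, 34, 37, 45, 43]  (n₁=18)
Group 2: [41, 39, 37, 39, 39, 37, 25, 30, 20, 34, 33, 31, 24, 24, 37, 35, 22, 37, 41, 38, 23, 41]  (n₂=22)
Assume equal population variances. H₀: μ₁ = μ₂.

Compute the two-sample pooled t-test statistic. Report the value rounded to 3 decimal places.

x̄₁=37.944, s₁=4.304, n₁=18
x̄₂=33.045, s₂=6.979, n₂=22
s_p² = [17·4.304² + 21·6.979²]/38 = 35.2079
SE = √(s_p²·(1/18+1/22)) = 1.8858
t = (37.944−33.045)/1.8858 = 2.5978
df = 38

test statistic = 2.598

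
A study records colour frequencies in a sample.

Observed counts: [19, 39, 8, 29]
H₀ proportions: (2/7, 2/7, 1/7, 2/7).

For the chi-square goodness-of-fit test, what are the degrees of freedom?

degrees of freedom = 3

df = k − 1 = 4 − 1 = 3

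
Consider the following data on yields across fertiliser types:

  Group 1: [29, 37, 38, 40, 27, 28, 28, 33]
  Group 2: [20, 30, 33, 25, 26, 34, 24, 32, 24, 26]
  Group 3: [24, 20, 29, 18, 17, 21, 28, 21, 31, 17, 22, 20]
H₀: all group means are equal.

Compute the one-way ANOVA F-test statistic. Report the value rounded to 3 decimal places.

test statistic = 10.859

Group means [32.50, 27.40, 22.33], grand mean 26.733
SSB = Σnᵢ(x̄ᵢ−x̄)² = 502.800; SSW = ΣΣ(x−x̄ᵢ)² = 625.067
MSB = 502.800/2 = 251.4000; MSW = 625.067/27 = 23.1506
F = MSB/MSW = 10.8593
df = (2, 27)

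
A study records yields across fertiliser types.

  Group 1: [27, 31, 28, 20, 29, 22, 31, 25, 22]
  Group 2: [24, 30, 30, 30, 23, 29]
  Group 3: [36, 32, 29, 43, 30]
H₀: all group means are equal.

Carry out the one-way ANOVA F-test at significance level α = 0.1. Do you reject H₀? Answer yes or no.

reject H₀: yes

Group means [26.11, 27.67, 34.00], grand mean 28.550
SSB = Σnᵢ(x̄ᵢ−x̄)² = 206.728; SSW = ΣΣ(x−x̄ᵢ)² = 316.222
MSB = 206.728/2 = 103.3639; MSW = 316.222/17 = 18.6013
F = MSB/MSW = 5.5568
df = (2, 17)
p-value (upper-tail) = 0.01390
At α=0.1: p < α → reject H₀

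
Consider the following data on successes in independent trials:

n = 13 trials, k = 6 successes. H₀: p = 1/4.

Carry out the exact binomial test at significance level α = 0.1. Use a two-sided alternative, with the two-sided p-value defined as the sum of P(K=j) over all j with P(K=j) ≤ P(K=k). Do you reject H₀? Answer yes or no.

reject H₀: no

Exact binomial: n=13, k=6, p₀=1/4=0.2500
P(X=j) = C(n,j)·p₀^j·(1−p₀)^(n−j); p = Σ P(X=j) over j with P(X=j) ≤ P(X=6)
p-value (two-sided) = 0.10397
At α=0.1: p ≥ α → fail to reject H₀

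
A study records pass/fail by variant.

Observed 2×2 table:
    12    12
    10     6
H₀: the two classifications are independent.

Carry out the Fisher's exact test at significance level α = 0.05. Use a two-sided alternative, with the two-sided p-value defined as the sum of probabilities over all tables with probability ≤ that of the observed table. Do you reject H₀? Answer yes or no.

Margins: r₁=24, r₂=16, c₁=22, c₂=18, n=40
p_obs = C(24,12)·C(16,10)/C(40,22); sum pmf over tables with pmf ≤ p_obs
p-value (two-sided) = 0.52551
At α=0.05: p ≥ α → fail to reject H₀

reject H₀: no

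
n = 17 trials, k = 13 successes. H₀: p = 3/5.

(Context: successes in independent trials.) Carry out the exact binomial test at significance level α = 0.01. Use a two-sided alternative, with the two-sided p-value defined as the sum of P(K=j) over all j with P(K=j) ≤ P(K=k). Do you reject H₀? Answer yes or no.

reject H₀: no

Exact binomial: n=17, k=13, p₀=3/5=0.6000
P(X=j) = C(n,j)·p₀^j·(1−p₀)^(n−j); p = Σ P(X=j) over j with P(X=j) ≤ P(X=13)
p-value (two-sided) = 0.21790
At α=0.01: p ≥ α → fail to reject H₀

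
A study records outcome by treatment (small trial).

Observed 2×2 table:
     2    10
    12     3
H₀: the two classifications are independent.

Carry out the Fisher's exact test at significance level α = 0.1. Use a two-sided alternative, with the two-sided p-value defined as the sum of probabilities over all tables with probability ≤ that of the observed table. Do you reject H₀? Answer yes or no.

reject H₀: yes

Margins: r₁=12, r₂=15, c₁=14, c₂=13, n=27
p_obs = C(12,2)·C(15,12)/C(27,14); sum pmf over tables with pmf ≤ p_obs
p-value (two-sided) = 0.00184
At α=0.1: p < α → reject H₀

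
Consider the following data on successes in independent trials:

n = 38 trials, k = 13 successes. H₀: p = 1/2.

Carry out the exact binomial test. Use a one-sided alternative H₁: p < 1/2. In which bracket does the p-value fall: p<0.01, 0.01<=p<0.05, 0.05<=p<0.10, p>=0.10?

p-value bracket: 0.01<=p<0.05

Exact binomial: n=38, k=13, p₀=1/2=0.5000
P(X≤13) from Σ C(n,i)·p₀^i·(1−p₀)^(n−i)
p-value (one-sided, H₁ less) = 0.03648
→ bracket: 0.01<=p<0.05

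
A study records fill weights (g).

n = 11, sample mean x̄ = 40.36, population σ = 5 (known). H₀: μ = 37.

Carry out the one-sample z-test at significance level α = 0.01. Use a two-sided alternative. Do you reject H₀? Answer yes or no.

reject H₀: no

SE = σ/√n = 5/√11 = 1.5076
z = (x̄−μ₀)/SE = (40.36−37)/1.5076 = 2.2288
p-value (two-sided) = 0.02583
At α=0.01: p ≥ α → fail to reject H₀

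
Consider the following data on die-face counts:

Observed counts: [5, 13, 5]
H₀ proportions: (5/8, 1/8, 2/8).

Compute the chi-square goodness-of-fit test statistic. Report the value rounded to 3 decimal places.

n = 23; E_i = n·p_i = [14.38, 2.88, 5.75]
χ² = (5−14.38)²/14.38 + (13−2.88)²/2.88 + (5−5.75)²/5.75 = 41.8696
df = 2

test statistic = 41.870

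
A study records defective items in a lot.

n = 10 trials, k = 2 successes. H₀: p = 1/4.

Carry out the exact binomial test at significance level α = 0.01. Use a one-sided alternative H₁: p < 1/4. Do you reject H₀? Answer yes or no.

reject H₀: no

Exact binomial: n=10, k=2, p₀=1/4=0.2500
P(X≤2) from Σ C(n,i)·p₀^i·(1−p₀)^(n−i)
p-value (one-sided, H₁ less) = 0.52559
At α=0.01: p ≥ α → fail to reject H₀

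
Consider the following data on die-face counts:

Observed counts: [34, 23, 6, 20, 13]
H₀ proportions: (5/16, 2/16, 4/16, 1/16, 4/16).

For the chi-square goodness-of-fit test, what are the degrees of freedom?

df = k − 1 = 5 − 1 = 4

degrees of freedom = 4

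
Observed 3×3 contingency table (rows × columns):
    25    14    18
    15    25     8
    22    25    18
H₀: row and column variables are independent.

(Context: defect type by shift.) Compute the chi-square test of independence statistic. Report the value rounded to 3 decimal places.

Row totals [57, 48, 65], col totals [62, 64, 44], n=170
χ² = (25−20.79)²/20.79 + (14−21.46)²/21.46 + (18−14.75)²/14.75 + (15−17.51)²/17.51 + (25−18.07)²/18.07 + (8−12.42)²/12.42 + (22−23.71)²/23.71 + (25−24.47)²/24.47 + (18−16.82)²/16.82 = 8.9680
df = 4

test statistic = 8.968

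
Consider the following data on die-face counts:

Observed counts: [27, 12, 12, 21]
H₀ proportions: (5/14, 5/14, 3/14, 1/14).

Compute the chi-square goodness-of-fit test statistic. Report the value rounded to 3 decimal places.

n = 72; E_i = n·p_i = [25.71, 25.71, 15.43, 5.14]
χ² = (27−25.71)²/25.71 + (12−25.71)²/25.71 + (12−15.43)²/15.43 + (21−5.14)²/5.14 = 57.0333
df = 3

test statistic = 57.033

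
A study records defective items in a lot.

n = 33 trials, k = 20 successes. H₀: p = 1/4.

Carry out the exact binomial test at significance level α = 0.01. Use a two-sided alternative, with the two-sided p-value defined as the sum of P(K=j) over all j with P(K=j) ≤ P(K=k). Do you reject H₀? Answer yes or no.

Exact binomial: n=33, k=20, p₀=1/4=0.2500
P(X=j) = C(n,j)·p₀^j·(1−p₀)^(n−j); p = Σ P(X=j) over j with P(X=j) ≤ P(X=20)
p-value (two-sided) = 0.00002
At α=0.01: p < α → reject H₀

reject H₀: yes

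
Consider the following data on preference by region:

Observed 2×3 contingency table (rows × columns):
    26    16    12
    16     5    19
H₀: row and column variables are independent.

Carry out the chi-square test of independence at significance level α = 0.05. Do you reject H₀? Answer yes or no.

Row totals [54, 40], col totals [42, 21, 31], n=94
χ² = (26−24.13)²/24.13 + (16−12.06)²/12.06 + (12−17.81)²/17.81 + (16−17.87)²/17.87 + (5−8.94)²/8.94 + (19−13.19)²/13.19 = 7.8117
df = 2
p-value (upper-tail) = 0.02012
At α=0.05: p < α → reject H₀

reject H₀: yes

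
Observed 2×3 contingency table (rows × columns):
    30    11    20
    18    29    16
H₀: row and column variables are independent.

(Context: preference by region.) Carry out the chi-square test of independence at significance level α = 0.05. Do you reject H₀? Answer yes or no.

Row totals [61, 63], col totals [48, 40, 36], n=124
χ² = (30−23.61)²/23.61 + (11−19.68)²/19.68 + (20−17.71)²/17.71 + (18−24.39)²/24.39 + (29−20.32)²/20.32 + (16−18.29)²/18.29 = 11.5152
df = 2
p-value (upper-tail) = 0.00316
At α=0.05: p < α → reject H₀

reject H₀: yes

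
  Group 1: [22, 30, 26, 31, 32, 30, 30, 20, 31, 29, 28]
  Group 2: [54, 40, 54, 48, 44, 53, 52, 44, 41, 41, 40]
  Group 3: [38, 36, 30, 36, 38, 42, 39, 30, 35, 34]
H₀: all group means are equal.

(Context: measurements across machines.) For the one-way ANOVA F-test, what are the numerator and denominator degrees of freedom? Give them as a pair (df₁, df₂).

degrees of freedom = [2, 29]

k = 3 groups, N = 32 total
df = (k−1, N−k) = (3−1, 32−3) = (2, 29)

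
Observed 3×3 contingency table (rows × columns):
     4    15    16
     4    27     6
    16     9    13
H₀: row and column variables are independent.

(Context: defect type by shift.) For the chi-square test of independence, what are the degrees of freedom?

degrees of freedom = 4

df = (r−1)(c−1) = (3−1)·(3−1) = 4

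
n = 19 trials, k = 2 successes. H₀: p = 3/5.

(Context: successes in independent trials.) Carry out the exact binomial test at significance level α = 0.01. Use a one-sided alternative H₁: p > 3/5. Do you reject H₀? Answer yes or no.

Exact binomial: n=19, k=2, p₀=3/5=0.6000
P(X≥2) from Σ C(n,i)·p₀^i·(1−p₀)^(n−i)
p-value (one-sided, H₁ greater) = 1.00000
At α=0.01: p ≥ α → fail to reject H₀

reject H₀: no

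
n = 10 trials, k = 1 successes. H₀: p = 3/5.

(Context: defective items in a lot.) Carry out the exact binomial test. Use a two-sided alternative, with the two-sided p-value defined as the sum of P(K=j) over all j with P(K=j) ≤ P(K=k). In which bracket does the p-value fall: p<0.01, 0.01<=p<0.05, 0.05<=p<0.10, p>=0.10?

p-value bracket: p<0.01

Exact binomial: n=10, k=1, p₀=3/5=0.6000
P(X=j) = C(n,j)·p₀^j·(1−p₀)^(n−j); p = Σ P(X=j) over j with P(X=j) ≤ P(X=1)
p-value (two-sided) = 0.00168
→ bracket: p<0.01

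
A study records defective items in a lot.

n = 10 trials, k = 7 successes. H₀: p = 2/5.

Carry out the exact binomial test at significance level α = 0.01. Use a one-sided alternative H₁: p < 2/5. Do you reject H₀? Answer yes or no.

reject H₀: no

Exact binomial: n=10, k=7, p₀=2/5=0.4000
P(X≤7) from Σ C(n,i)·p₀^i·(1−p₀)^(n−i)
p-value (one-sided, H₁ less) = 0.98771
At α=0.01: p ≥ α → fail to reject H₀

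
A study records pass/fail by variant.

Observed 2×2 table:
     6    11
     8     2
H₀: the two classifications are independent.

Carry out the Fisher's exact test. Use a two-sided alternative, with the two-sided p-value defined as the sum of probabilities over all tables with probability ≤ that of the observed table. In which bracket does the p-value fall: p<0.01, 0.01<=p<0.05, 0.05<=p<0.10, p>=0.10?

Margins: r₁=17, r₂=10, c₁=14, c₂=13, n=27
p_obs = C(17,6)·C(10,8)/C(27,14); sum pmf over tables with pmf ≤ p_obs
p-value (two-sided) = 0.04607
→ bracket: 0.01<=p<0.05

p-value bracket: 0.01<=p<0.05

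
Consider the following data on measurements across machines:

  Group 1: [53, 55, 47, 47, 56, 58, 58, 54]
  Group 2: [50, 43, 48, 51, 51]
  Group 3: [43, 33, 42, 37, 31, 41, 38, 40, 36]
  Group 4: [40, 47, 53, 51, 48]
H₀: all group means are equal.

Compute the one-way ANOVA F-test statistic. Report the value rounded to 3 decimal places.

test statistic = 20.321

Group means [53.50, 48.60, 37.89, 47.80], grand mean 46.333
SSB = Σnᵢ(x̄ᵢ−x̄)² = 1089.111; SSW = ΣΣ(x−x̄ᵢ)² = 410.889
MSB = 1089.111/3 = 363.0370; MSW = 410.889/23 = 17.8647
F = MSB/MSW = 20.3214
df = (3, 23)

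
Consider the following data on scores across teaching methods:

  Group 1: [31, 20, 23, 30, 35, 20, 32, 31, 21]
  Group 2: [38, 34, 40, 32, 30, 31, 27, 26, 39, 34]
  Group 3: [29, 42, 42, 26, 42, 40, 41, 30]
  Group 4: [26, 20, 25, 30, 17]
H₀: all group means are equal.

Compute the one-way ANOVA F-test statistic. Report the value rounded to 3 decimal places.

test statistic = 7.059

Group means [27.00, 33.10, 36.50, 23.60], grand mean 30.750
SSB = Σnᵢ(x̄ᵢ−x̄)² = 701.900; SSW = ΣΣ(x−x̄ᵢ)² = 928.100
MSB = 701.900/3 = 233.9667; MSW = 928.100/28 = 33.1464
F = MSB/MSW = 7.0586
df = (3, 28)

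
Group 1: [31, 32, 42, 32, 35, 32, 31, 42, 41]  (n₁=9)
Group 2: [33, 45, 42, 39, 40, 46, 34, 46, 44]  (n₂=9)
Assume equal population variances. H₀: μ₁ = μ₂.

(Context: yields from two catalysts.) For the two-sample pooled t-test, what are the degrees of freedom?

df = n₁ + n₂ − 2 = 9 + 9 − 2 = 16

degrees of freedom = 16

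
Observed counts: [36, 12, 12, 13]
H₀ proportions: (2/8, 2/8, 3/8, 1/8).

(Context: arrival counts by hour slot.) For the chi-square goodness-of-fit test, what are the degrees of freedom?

df = k − 1 = 4 − 1 = 3

degrees of freedom = 3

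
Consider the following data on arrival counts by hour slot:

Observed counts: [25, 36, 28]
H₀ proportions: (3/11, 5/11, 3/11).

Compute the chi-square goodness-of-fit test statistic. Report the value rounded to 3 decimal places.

n = 89; E_i = n·p_i = [24.27, 40.45, 24.27]
χ² = (25−24.27)²/24.27 + (36−40.45)²/40.45 + (28−24.27)²/24.27 = 1.0846
df = 2

test statistic = 1.085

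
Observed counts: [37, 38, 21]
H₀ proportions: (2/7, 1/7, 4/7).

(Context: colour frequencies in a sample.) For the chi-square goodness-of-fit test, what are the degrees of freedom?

degrees of freedom = 2

df = k − 1 = 3 − 1 = 2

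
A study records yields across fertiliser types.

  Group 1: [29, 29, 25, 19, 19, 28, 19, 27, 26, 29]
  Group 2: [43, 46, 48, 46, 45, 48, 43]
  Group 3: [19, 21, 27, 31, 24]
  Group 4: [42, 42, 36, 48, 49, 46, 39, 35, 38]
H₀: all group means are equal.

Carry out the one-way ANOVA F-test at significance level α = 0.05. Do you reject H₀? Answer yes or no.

Group means [25.00, 45.57, 24.40, 41.67], grand mean 34.387
SSB = Σnᵢ(x̄ᵢ−x̄)² = 2732.441; SSW = ΣΣ(x−x̄ᵢ)² = 496.914
MSB = 2732.441/3 = 910.8135; MSW = 496.914/27 = 18.4042
F = MSB/MSW = 49.4893
df = (3, 27)
p-value (upper-tail) = 0.00000
At α=0.05: p < α → reject H₀

reject H₀: yes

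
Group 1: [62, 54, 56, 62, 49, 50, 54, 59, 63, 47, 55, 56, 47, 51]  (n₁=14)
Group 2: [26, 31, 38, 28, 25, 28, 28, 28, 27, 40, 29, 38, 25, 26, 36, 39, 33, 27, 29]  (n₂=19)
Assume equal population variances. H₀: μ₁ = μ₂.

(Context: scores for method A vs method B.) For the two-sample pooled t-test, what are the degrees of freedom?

degrees of freedom = 31

df = n₁ + n₂ − 2 = 14 + 19 − 2 = 31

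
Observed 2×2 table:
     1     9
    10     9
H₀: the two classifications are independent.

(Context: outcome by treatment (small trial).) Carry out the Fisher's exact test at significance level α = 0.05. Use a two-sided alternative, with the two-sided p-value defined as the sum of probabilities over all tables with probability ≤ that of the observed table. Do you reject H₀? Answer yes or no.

reject H₀: yes

Margins: r₁=10, r₂=19, c₁=11, c₂=18, n=29
p_obs = C(10,1)·C(19,10)/C(29,11); sum pmf over tables with pmf ≤ p_obs
p-value (two-sided) = 0.04364
At α=0.05: p < α → reject H₀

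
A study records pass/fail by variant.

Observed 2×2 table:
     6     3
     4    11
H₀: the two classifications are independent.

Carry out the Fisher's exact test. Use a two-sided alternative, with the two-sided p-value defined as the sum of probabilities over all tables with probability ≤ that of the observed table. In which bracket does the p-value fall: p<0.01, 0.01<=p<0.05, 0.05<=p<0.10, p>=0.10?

p-value bracket: 0.05<=p<0.10

Margins: r₁=9, r₂=15, c₁=10, c₂=14, n=24
p_obs = C(9,6)·C(15,4)/C(24,10); sum pmf over tables with pmf ≤ p_obs
p-value (two-sided) = 0.09180
→ bracket: 0.05<=p<0.10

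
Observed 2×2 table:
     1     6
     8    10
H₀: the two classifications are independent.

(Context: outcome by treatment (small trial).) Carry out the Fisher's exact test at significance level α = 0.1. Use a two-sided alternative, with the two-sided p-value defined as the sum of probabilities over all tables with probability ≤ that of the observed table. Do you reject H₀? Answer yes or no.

reject H₀: no

Margins: r₁=7, r₂=18, c₁=9, c₂=16, n=25
p_obs = C(7,1)·C(18,8)/C(25,9); sum pmf over tables with pmf ≤ p_obs
p-value (two-sided) = 0.35484
At α=0.1: p ≥ α → fail to reject H₀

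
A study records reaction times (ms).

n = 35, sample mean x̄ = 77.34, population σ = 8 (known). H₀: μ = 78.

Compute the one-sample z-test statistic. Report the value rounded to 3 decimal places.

test statistic = -0.488

SE = σ/√n = 8/√35 = 1.3522
z = (x̄−μ₀)/SE = (77.34−78)/1.3522 = -0.4881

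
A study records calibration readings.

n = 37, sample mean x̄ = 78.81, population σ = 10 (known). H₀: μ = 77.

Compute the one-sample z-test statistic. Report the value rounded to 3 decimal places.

SE = σ/√n = 10/√37 = 1.6440
z = (x̄−μ₀)/SE = (78.81−77)/1.6440 = 1.1010

test statistic = 1.101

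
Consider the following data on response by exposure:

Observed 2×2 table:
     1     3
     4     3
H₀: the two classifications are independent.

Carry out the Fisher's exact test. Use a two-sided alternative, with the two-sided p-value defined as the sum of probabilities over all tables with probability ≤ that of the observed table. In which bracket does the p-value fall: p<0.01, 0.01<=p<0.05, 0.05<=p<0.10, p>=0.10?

Margins: r₁=4, r₂=7, c₁=5, c₂=6, n=11
p_obs = C(4,1)·C(7,4)/C(11,5); sum pmf over tables with pmf ≤ p_obs
p-value (two-sided) = 0.54545
→ bracket: p>=0.10

p-value bracket: p>=0.10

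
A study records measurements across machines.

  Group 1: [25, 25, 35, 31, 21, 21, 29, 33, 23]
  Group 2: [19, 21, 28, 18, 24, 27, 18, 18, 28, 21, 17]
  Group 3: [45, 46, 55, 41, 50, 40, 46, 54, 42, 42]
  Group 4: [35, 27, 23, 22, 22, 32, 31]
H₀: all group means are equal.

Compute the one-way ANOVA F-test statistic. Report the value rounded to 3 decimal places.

test statistic = 46.082

Group means [27.00, 21.73, 46.10, 27.43], grand mean 30.676
SSB = Σnᵢ(x̄ᵢ−x̄)² = 3455.312; SSW = ΣΣ(x−x̄ᵢ)² = 824.796
MSB = 3455.312/3 = 1151.7707; MSW = 824.796/33 = 24.9938
F = MSB/MSW = 46.0822
df = (3, 33)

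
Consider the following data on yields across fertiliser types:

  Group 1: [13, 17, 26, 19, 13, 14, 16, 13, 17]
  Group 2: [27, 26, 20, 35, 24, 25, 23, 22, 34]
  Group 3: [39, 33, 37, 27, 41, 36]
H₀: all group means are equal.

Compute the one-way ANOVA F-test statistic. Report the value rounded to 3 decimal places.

Group means [16.44, 26.22, 35.50], grand mean 24.875
SSB = Σnᵢ(x̄ᵢ−x̄)² = 1333.347; SSW = ΣΣ(x−x̄ᵢ)² = 475.278
MSB = 1333.347/2 = 666.6736; MSW = 475.278/21 = 22.6323
F = MSB/MSW = 29.4568
df = (2, 21)

test statistic = 29.457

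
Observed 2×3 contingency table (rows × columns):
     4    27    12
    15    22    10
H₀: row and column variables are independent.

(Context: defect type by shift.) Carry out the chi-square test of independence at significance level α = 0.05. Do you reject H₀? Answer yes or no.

Row totals [43, 47], col totals [19, 49, 22], n=90
χ² = (4−9.08)²/9.08 + (27−23.41)²/23.41 + (12−10.51)²/10.51 + (15−9.92)²/9.92 + (22−25.59)²/25.59 + (10−11.49)²/11.49 = 6.8963
df = 2
p-value (upper-tail) = 0.03180
At α=0.05: p < α → reject H₀

reject H₀: yes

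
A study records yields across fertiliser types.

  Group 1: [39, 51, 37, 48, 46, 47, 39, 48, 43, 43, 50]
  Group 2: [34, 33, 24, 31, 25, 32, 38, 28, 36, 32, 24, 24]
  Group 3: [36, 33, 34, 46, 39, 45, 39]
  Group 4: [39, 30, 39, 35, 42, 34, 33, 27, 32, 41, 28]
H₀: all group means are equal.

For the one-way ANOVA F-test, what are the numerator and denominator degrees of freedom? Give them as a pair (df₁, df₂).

k = 4 groups, N = 41 total
df = (k−1, N−k) = (4−1, 41−4) = (3, 37)

degrees of freedom = [3, 37]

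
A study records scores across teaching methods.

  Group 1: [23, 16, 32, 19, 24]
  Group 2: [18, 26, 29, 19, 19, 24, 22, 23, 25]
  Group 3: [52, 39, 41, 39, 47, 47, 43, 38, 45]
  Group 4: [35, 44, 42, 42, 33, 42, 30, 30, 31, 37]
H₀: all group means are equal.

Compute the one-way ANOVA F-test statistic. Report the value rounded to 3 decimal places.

Group means [22.80, 22.78, 43.44, 36.60], grand mean 32.606
SSB = Σnᵢ(x̄ᵢ−x̄)² = 2566.901; SSW = ΣΣ(x−x̄ᵢ)² = 706.978
MSB = 2566.901/3 = 855.6337; MSW = 706.978/29 = 24.3785
F = MSB/MSW = 35.0978
df = (3, 29)

test statistic = 35.098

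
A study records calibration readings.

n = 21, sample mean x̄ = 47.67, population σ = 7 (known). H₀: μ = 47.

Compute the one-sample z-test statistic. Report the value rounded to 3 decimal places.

SE = σ/√n = 7/√21 = 1.5275
z = (x̄−μ₀)/SE = (47.67−47)/1.5275 = 0.4386

test statistic = 0.439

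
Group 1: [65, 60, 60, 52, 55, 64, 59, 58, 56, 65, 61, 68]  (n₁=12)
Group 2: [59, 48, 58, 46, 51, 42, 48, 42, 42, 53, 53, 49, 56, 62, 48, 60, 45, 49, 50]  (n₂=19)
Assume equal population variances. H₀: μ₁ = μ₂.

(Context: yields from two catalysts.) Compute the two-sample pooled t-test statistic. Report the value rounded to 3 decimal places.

test statistic = 4.644

x̄₁=60.250, s₁=4.673, n₁=12
x̄₂=50.579, s₂=6.167, n₂=19
s_p² = [11·4.673² + 18·6.167²]/29 = 31.8925
SE = √(s_p²·(1/12+1/19)) = 2.0824
t = (60.250−50.579)/2.0824 = 4.6443
df = 29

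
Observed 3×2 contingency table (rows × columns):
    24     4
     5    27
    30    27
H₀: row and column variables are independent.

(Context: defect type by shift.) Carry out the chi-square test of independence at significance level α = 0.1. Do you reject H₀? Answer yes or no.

reject H₀: yes

Row totals [28, 32, 57], col totals [59, 58], n=117
χ² = (24−14.12)²/14.12 + (4−13.88)²/13.88 + (5−16.14)²/16.14 + (27−15.86)²/15.86 + (30−28.74)²/28.74 + (27−28.26)²/28.26 = 29.5622
df = 2
p-value (upper-tail) = 0.00000
At α=0.1: p < α → reject H₀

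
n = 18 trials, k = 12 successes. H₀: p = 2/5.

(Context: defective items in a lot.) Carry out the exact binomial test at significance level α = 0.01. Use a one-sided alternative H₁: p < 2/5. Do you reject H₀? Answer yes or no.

Exact binomial: n=18, k=12, p₀=2/5=0.4000
P(X≤12) from Σ C(n,i)·p₀^i·(1−p₀)^(n−i)
p-value (one-sided, H₁ less) = 0.99425
At α=0.01: p ≥ α → fail to reject H₀

reject H₀: no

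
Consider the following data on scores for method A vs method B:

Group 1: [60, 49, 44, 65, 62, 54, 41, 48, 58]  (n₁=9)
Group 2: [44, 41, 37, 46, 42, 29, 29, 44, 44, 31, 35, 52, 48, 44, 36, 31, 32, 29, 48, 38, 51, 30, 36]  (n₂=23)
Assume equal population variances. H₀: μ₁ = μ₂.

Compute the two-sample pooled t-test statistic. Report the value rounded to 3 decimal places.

test statistic = 4.745

x̄₁=53.444, s₁=8.398, n₁=9
x̄₂=39.000, s₂=7.489, n₂=23
s_p² = [8·8.398² + 22·7.489²]/30 = 59.9407
SE = √(s_p²·(1/9+1/23)) = 3.0440
t = (53.444−39.000)/3.0440 = 4.7452
df = 30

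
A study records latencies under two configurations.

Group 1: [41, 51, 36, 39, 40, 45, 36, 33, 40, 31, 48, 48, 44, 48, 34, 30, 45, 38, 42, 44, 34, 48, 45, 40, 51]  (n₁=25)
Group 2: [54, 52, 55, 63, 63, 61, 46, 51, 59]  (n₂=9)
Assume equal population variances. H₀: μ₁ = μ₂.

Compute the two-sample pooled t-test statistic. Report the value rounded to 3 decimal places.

test statistic = -6.230

x̄₁=41.240, s₁=6.160, n₁=25
x̄₂=56.000, s₂=5.895, n₂=9
s_p² = [24·6.160² + 8·5.895²]/32 = 37.1425
SE = √(s_p²·(1/25+1/9)) = 2.3691
t = (41.240−56.000)/2.3691 = -6.2302
df = 32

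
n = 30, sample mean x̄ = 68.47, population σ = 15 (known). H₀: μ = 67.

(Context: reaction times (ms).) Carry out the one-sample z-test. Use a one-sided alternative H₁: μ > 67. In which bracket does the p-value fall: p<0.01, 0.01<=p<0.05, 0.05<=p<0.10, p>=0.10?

p-value bracket: p>=0.10

SE = σ/√n = 15/√30 = 2.7386
z = (x̄−μ₀)/SE = (68.47−67)/2.7386 = 0.5368
p-value (one-sided, H₁ greater) = 0.29571
→ bracket: p>=0.10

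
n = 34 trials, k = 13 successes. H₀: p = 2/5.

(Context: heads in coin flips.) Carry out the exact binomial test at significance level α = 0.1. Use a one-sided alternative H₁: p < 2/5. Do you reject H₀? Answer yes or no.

Exact binomial: n=34, k=13, p₀=2/5=0.4000
P(X≤13) from Σ C(n,i)·p₀^i·(1−p₀)^(n−i)
p-value (one-sided, H₁ less) = 0.49079
At α=0.1: p ≥ α → fail to reject H₀

reject H₀: no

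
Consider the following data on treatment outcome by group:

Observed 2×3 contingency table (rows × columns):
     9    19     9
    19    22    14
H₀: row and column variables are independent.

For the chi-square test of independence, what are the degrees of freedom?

df = (r−1)(c−1) = (2−1)·(3−1) = 2

degrees of freedom = 2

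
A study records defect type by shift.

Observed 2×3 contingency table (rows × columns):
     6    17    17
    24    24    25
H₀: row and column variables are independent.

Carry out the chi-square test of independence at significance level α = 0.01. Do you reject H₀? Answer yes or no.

Row totals [40, 73], col totals [30, 41, 42], n=113
χ² = (6−10.62)²/10.62 + (17−14.51)²/14.51 + (17−14.87)²/14.87 + (24−19.38)²/19.38 + (24−26.49)²/26.49 + (25−27.13)²/27.13 = 4.2437
df = 2
p-value (upper-tail) = 0.11981
At α=0.01: p ≥ α → fail to reject H₀

reject H₀: no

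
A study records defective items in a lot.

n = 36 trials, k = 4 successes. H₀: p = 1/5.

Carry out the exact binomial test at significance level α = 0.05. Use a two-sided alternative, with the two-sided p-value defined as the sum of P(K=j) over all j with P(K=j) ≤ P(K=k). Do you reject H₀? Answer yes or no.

Exact binomial: n=36, k=4, p₀=1/5=0.2000
P(X=j) = C(n,j)·p₀^j·(1−p₀)^(n−j); p = Σ P(X=j) over j with P(X=j) ≤ P(X=4)
p-value (two-sided) = 0.21581
At α=0.05: p ≥ α → fail to reject H₀

reject H₀: no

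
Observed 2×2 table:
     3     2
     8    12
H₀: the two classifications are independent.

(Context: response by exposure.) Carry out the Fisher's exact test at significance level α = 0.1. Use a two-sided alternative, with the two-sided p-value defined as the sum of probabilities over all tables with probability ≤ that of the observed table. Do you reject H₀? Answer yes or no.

reject H₀: no

Margins: r₁=5, r₂=20, c₁=11, c₂=14, n=25
p_obs = C(5,3)·C(20,8)/C(25,11); sum pmf over tables with pmf ≤ p_obs
p-value (two-sided) = 0.62319
At α=0.1: p ≥ α → fail to reject H₀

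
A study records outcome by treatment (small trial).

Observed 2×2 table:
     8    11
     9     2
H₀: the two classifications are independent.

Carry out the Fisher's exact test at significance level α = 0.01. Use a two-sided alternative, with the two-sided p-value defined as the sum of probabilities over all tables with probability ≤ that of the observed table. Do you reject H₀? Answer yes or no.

Margins: r₁=19, r₂=11, c₁=17, c₂=13, n=30
p_obs = C(19,8)·C(11,9)/C(30,17); sum pmf over tables with pmf ≤ p_obs
p-value (two-sided) = 0.05746
At α=0.01: p ≥ α → fail to reject H₀

reject H₀: no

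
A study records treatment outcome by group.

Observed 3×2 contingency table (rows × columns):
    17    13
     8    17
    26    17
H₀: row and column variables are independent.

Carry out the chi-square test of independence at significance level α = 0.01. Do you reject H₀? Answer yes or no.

reject H₀: no

Row totals [30, 25, 43], col totals [51, 47], n=98
χ² = (17−15.61)²/15.61 + (13−14.39)²/14.39 + (8−13.01)²/13.01 + (17−11.99)²/11.99 + (26−22.38)²/22.38 + (17−20.62)²/20.62 = 5.5030
df = 2
p-value (upper-tail) = 0.06383
At α=0.01: p ≥ α → fail to reject H₀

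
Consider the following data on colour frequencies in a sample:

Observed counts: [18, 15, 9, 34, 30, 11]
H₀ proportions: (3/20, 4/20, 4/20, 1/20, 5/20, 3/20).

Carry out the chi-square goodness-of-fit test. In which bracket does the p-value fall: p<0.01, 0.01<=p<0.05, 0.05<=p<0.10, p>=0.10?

p-value bracket: p<0.01

n = 117; E_i = n·p_i = [17.55, 23.40, 23.40, 5.85, 29.25, 17.55]
χ² = (18−17.55)²/17.55 + (15−23.40)²/23.40 + (9−23.40)²/23.40 + (34−5.85)²/5.85 + (30−29.25)²/29.25 + (11−17.55)²/17.55 = 149.8091
df = 5
p-value (upper-tail) = 0.00000
→ bracket: p<0.01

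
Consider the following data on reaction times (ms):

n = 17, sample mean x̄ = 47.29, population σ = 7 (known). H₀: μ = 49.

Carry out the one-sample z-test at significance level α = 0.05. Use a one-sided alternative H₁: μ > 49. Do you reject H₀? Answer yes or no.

reject H₀: no

SE = σ/√n = 7/√17 = 1.6977
z = (x̄−μ₀)/SE = (47.29−49)/1.6977 = -1.0072
p-value (one-sided, H₁ greater) = 0.84308
At α=0.05: p ≥ α → fail to reject H₀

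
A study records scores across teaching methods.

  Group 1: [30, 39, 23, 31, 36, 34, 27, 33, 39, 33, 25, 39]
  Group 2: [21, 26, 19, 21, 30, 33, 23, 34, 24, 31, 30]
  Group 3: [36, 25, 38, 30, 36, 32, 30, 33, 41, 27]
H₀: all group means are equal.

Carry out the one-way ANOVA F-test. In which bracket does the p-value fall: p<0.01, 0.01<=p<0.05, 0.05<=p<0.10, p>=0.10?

p-value bracket: 0.01<=p<0.05

Group means [32.42, 26.55, 32.80], grand mean 30.576
SSB = Σnᵢ(x̄ᵢ−x̄)² = 268.817; SSW = ΣΣ(x−x̄ᵢ)² = 831.244
MSB = 268.817/2 = 134.4083; MSW = 831.244/30 = 27.7081
F = MSB/MSW = 4.8509
df = (2, 30)
p-value (upper-tail) = 0.01495
→ bracket: 0.01<=p<0.05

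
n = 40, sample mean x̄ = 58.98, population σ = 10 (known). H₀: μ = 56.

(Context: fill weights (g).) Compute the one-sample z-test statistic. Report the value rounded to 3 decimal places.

SE = σ/√n = 10/√40 = 1.5811
z = (x̄−μ₀)/SE = (58.98−56)/1.5811 = 1.8847

test statistic = 1.885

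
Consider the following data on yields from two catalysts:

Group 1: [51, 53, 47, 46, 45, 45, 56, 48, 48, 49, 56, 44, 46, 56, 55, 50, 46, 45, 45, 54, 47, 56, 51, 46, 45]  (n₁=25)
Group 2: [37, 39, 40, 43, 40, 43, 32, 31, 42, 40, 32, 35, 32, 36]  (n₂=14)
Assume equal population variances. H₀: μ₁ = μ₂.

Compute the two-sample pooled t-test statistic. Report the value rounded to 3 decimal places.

test statistic = 8.357

x̄₁=49.200, s₁=4.243, n₁=25
x̄₂=37.286, s₂=4.322, n₂=14
s_p² = [24·4.243² + 13·4.322²]/37 = 18.2394
SE = √(s_p²·(1/25+1/14)) = 1.4256
t = (49.200−37.286)/1.4256 = 8.3573
df = 37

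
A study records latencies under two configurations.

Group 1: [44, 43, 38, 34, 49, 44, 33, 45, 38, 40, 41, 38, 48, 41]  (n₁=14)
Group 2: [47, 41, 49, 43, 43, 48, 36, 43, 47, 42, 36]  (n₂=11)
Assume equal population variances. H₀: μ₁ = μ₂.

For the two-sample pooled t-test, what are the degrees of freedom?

df = n₁ + n₂ − 2 = 14 + 11 − 2 = 23

degrees of freedom = 23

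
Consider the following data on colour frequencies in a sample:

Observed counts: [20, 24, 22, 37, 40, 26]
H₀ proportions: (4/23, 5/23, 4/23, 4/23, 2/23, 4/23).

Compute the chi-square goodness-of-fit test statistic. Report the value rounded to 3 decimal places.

n = 169; E_i = n·p_i = [29.39, 36.74, 29.39, 29.39, 14.70, 29.39]
χ² = (20−29.39)²/29.39 + (24−36.74)²/36.74 + (22−29.39)²/29.39 + (37−29.39)²/29.39 + (40−14.70)²/14.70 + (26−29.39)²/29.39 = 55.2092
df = 5

test statistic = 55.209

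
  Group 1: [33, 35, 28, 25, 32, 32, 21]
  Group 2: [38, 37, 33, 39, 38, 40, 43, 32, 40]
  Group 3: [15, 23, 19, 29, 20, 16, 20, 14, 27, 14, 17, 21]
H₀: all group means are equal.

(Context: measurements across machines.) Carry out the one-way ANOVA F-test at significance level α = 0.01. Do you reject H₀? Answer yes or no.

reject H₀: yes

Group means [29.43, 37.78, 19.58], grand mean 27.893
SSB = Σnᵢ(x̄ᵢ−x̄)² = 1724.492; SSW = ΣΣ(x−x̄ᵢ)² = 506.187
MSB = 1724.492/2 = 862.2460; MSW = 506.187/25 = 20.2475
F = MSB/MSW = 42.5854
df = (2, 25)
p-value (upper-tail) = 0.00000
At α=0.01: p < α → reject H₀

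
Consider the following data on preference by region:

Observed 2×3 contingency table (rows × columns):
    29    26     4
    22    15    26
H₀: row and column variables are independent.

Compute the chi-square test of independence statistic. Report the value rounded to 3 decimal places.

test statistic = 19.936

Row totals [59, 63], col totals [51, 41, 30], n=122
χ² = (29−24.66)²/24.66 + (26−19.83)²/19.83 + (4−14.51)²/14.51 + (22−26.34)²/26.34 + (15−21.17)²/21.17 + (26−15.49)²/15.49 = 19.9356
df = 2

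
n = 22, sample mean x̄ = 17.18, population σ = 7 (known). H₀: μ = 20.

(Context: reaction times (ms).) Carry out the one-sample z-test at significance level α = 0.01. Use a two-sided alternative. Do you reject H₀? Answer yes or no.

SE = σ/√n = 7/√22 = 1.4924
z = (x̄−μ₀)/SE = (17.18−20)/1.4924 = -1.8896
p-value (two-sided) = 0.05882
At α=0.01: p ≥ α → fail to reject H₀

reject H₀: no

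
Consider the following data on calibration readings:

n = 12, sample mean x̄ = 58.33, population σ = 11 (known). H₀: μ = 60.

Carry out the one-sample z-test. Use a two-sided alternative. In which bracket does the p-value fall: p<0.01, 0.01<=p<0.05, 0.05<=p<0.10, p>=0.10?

p-value bracket: p>=0.10

SE = σ/√n = 11/√12 = 3.1754
z = (x̄−μ₀)/SE = (58.33−60)/3.1754 = -0.5259
p-value (two-sided) = 0.59895
→ bracket: p>=0.10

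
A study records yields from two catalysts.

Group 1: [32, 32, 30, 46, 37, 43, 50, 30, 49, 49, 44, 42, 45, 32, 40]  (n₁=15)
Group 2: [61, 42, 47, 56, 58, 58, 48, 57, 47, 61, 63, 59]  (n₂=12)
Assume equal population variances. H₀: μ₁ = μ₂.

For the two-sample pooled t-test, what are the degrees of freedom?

df = n₁ + n₂ − 2 = 15 + 12 − 2 = 25

degrees of freedom = 25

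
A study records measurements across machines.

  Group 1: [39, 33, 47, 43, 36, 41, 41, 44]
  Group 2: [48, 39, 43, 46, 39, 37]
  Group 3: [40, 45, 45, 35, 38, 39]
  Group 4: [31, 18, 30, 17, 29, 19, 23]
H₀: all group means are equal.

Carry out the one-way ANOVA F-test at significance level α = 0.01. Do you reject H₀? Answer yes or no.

Group means [40.50, 42.00, 40.33, 23.86], grand mean 36.481
SSB = Σnᵢ(x̄ᵢ−x̄)² = 1516.550; SSW = ΣΣ(x−x̄ᵢ)² = 536.190
MSB = 1516.550/3 = 505.5168; MSW = 536.190/23 = 23.3126
F = MSB/MSW = 21.6842
df = (3, 23)
p-value (upper-tail) = 0.00000
At α=0.01: p < α → reject H₀

reject H₀: yes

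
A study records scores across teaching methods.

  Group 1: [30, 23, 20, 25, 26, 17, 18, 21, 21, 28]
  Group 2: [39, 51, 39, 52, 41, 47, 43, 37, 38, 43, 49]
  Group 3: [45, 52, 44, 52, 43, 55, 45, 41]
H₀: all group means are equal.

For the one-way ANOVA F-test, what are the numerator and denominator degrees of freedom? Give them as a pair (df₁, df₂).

degrees of freedom = [2, 26]

k = 3 groups, N = 29 total
df = (k−1, N−k) = (3−1, 29−3) = (2, 26)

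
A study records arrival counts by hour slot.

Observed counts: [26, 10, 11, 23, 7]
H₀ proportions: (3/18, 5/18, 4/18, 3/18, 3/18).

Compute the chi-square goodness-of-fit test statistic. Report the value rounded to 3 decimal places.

test statistic = 32.461

n = 77; E_i = n·p_i = [12.83, 21.39, 17.11, 12.83, 12.83]
χ² = (26−12.83)²/12.83 + (10−21.39)²/21.39 + (11−17.11)²/17.11 + (23−12.83)²/12.83 + (7−12.83)²/12.83 = 32.4610
df = 4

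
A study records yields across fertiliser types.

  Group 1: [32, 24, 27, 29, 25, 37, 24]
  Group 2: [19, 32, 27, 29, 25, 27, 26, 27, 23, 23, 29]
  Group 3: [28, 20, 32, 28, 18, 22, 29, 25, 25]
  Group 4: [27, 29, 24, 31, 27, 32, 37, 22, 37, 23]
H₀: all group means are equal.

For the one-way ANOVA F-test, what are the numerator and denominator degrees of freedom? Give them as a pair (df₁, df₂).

k = 4 groups, N = 37 total
df = (k−1, N−k) = (4−1, 37−4) = (3, 33)

degrees of freedom = [3, 33]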